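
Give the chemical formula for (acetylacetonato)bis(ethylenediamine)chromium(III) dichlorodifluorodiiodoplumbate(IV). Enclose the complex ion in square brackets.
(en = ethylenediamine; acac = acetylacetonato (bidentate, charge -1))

Cation [Cr…]: ligand charges -1, Cr(III) ⇒ ion charge 2+.
Anion [Pb…]: ligand charges -6, Pb(IV) ⇒ ion charge 2−.
One 2+ cation balances one 2− anion.

[Cr(acac)(en)2][PbCl2F2I2]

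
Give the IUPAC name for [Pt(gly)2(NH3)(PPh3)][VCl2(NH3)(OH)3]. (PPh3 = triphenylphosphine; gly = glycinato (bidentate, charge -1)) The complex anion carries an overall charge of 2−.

The complex anion is given as 2−; its ligand charges sum to -5, so V = +3.
A 1:1 salt means the cation carries the equal and opposite charge, 2+.
Cation: ligand charges sum to -2; for the ion to be 2+, Pt = +4.

amminebis(glycinato)(triphenylphosphine)platinum(IV) amminedichlorotrihydroxovanadate(III)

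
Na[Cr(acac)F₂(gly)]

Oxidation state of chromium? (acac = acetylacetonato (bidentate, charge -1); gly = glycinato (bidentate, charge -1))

+3

1 sodium outside the brackets (+1 each) → the complex ion is 1−.
Ligand charges: 1×acac = -1; 1×gly = -1; 2×F = -2; sum -4.
Cr + (-4) = 1− ⇒ Cr is +3.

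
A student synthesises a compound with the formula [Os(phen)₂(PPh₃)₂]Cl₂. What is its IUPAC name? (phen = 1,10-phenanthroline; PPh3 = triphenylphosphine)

bis(1,10-phenanthroline)bis(triphenylphosphine)osmium(II) chloride

The 2 chloride counter-ions carry a total charge of -2, so each complex ion is 2+.
Ligand charges: 2×1,10-phenanthroline (neutral), 2×triphenylphosphine (neutral); total 0. So Os + (0) = 2+, giving Os = +2.
Ligands are named alphabetically: phenanthroline before triphenylphosphine.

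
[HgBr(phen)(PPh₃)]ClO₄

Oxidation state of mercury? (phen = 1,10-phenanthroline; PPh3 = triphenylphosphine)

1 perchlorate outside the brackets (-1 each) → the complex ion is 1+.
Ligand charges: 1×Br = -1; 1×phen neutral; 1×PPh3 neutral; sum -1.
Hg + (-1) = 1+ ⇒ Hg is +2.

+2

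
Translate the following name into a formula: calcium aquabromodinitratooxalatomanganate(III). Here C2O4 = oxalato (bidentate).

Ca[MnBr(C2O4)(H2O)(NO3)2]

Ligands: 1 oxalato (C2O4, -2), 1 aqua (H2O, neutral), 2 nitrato (NO3, -1), 1 bromo (Br, -1). Ligand charge sum = -5.
With Mn in oxidation state +3, the complex ion is [Mn...]^2−.
Charge balance with calcium (+2) requires 1 complex ion per 1 calcium.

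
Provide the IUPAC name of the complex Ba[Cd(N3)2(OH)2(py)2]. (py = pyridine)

barium diazidodihydroxobis(pyridine)cadmate(II)

The 1 barium counter-ion carries a total charge of +2, so each complex ion is 2−.
Ligand charges: 2×azido (-1 each), 2×hydroxo (-1 each), 2×pyridine (neutral); total -4. So Cd + (-4) = 2−, giving Cd = +2.
Ligands are named alphabetically: azido before hydroxo before pyridine.
The complex ion is anionic, so cadmium takes the -ate form cadmate(II).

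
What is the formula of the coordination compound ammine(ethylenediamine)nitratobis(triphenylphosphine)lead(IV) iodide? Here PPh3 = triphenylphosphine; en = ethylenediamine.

Ligands: 1 nitrato (NO3, -1), 2 triphenylphosphine (PPh3, neutral), 1 ethylenediamine (en, neutral), 1 ammine (NH3, neutral). Ligand charge sum = -1.
With Pb in oxidation state +4, the complex ion is [Pb...]^3+.
Charge balance with iodide (-1) requires 1 complex ion per 3 iodide.

[Pb(en)(NH3)(NO3)(PPh3)2]I3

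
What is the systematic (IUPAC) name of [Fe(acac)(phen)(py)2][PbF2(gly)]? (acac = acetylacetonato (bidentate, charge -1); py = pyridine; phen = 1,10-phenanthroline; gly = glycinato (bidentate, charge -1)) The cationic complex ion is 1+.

(acetylacetonato)(1,10-phenanthroline)bis(pyridine)iron(II) difluoro(glycinato)plumbate(II)

Both ions are complex: the cation is named first with the plain metal name, the anion second with the -ate form; each ion's ligands are alphabetised independently.
The complex cation is given as 1+; its ligand charges sum to -1, so Fe = +2.
A 1:1 salt means the anion carries the equal and opposite charge, 1−.
Anion: ligand charges sum to -3; for the ion to be 1−, Pb = +2.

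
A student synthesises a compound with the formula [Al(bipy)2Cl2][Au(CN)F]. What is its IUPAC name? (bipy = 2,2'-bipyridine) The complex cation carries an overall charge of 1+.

bis(2,2'-bipyridine)dichloroaluminium(III) cyanofluoroaurate(I)

Both ions are complex: the cation is named first with the plain metal name, the anion second with the -ate form; each ion's ligands are alphabetised independently.
The complex cation is given as 1+; its ligand charges sum to -2, so Al = +3.
A 1:1 salt means the anion carries the equal and opposite charge, 1−.
Anion: ligand charges sum to -2; for the ion to be 1−, Au = +1.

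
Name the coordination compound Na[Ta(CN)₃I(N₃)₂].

sodium diazidotricyanoiodotantalate(V)

The 1 sodium counter-ion carries a total charge of +1, so each complex ion is 1−.
Ligand charges: 2×azido (-1 each), 1×iodo (-1 each), 3×cyano (-1 each); total -6. So Ta + (-6) = 1−, giving Ta = +5.
Ligands are named alphabetically: azido before cyano before iodo.
The complex ion is anionic, so tantalum takes the -ate form tantalate(V).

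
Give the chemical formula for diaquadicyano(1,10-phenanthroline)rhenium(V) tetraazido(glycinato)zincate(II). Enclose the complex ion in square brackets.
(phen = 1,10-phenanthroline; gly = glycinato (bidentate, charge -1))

[Re(CN)2(H2O)2(phen)][Zn(gly)(N3)4]

Cation [Re…]: ligand charges -2, Re(V) ⇒ ion charge 3+.
Anion [Zn…]: ligand charges -5, Zn(II) ⇒ ion charge 3−.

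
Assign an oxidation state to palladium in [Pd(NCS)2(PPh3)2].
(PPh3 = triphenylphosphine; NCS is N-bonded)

No counter-ion: the bracketed complex is neutral.
Ligand charges: 2×PPh3 neutral; 2×NCS = -2; sum -2.
Pd + (-2) = 0 ⇒ Pd is +2.

+2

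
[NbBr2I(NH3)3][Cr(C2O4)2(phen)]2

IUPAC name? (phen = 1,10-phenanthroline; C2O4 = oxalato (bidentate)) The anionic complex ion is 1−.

Both ions are complex: the cation is named first with the plain metal name, the anion second with the -ate form; each ion's ligands are alphabetised independently.
The complex anion is given as 1−; its ligand charges sum to -4, so Cr = +3.
With 2 anions per cation, the cation must be 2×1 = 2+.
Cation: ligand charges sum to -3; for the ion to be 2+, Nb = +5.

triamminedibromoiodoniobium(V) dioxalato(1,10-phenanthroline)chromate(III)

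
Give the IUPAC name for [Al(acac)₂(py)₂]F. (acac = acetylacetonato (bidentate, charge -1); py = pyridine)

The 1 fluoride counter-ion carries a total charge of -1, so each complex ion is 1+.
Ligand charges: 2×acetylacetonato (-1 each), 2×pyridine (neutral); total -2. So Al + (-2) = 1+, giving Al = +3.
Ligands are named alphabetically: acetylacetonato before pyridine.

bis(acetylacetonato)bis(pyridine)aluminium(III) fluoride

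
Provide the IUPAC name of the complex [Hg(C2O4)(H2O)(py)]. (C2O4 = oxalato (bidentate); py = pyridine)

aquaoxalato(pyridine)mercury(II)

There is no counter-ion, so the complex is neutral overall.
Ligand charges: 1×aqua (neutral), 1×oxalato (-2 each), 1×pyridine (neutral); total -2. So Hg + (-2) = 0, giving Hg = +2.
Ligands are named alphabetically: aqua before oxalato before pyridine.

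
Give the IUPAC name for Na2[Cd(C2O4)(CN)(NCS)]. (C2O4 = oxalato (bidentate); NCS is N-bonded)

The 2 sodium counter-ions carry a total charge of +2, so each complex ion is 2−.
Ligand charges: 1×oxalato (-2 each), 1×isothiocyanato (-1 each), 1×cyano (-1 each); total -4. So Cd + (-4) = 2−, giving Cd = +2.
Ligands are named alphabetically: cyano before isothiocyanato before oxalato.
The complex ion is anionic, so cadmium takes the -ate form cadmate(II).

sodium cyanoisothiocyanatooxalatocadmate(II)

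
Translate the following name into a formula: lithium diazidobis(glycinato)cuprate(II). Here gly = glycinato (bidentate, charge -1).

Li2[Cu(gly)2(N3)2]

Ligands: 2 azido (N3, -1), 2 glycinato (gly, -1). Ligand charge sum = -4.
With Cu in oxidation state +2, the complex ion is [Cu...]^2−.
Charge balance with lithium (+1) requires 1 complex ion per 2 lithium.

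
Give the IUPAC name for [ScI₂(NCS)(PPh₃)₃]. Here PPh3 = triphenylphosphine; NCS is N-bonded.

diiodoisothiocyanatotris(triphenylphosphine)scandium(III)

There is no counter-ion, so the complex is neutral overall.
Ligand charges: 3×triphenylphosphine (neutral), 1×isothiocyanato (-1 each), 2×iodo (-1 each); total -3. So Sc + (-3) = 0, giving Sc = +3.
Ligands are named alphabetically: iodo before isothiocyanato before triphenylphosphine.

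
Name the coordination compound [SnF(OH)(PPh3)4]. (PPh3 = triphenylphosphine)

fluorohydroxotetrakis(triphenylphosphine)tin(II)

There is no counter-ion, so the complex is neutral overall.
Ligand charges: 1×hydroxo (-1 each), 4×triphenylphosphine (neutral), 1×fluoro (-1 each); total -2. So Sn + (-2) = 0, giving Sn = +2.
Ligands are named alphabetically: fluoro before hydroxo before triphenylphosphine.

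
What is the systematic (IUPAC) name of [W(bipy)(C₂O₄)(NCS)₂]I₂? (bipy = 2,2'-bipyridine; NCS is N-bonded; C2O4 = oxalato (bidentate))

The 2 iodide counter-ions carry a total charge of -2, so each complex ion is 2+.
Ligand charges: 1×2,2'-bipyridine (neutral), 2×isothiocyanato (-1 each), 1×oxalato (-2 each); total -4. So W + (-4) = 2+, giving W = +6.
Ligands are named alphabetically: bipyridine before isothiocyanato before oxalato.

(2,2'-bipyridine)diisothiocyanatooxalatotungsten(VI) iodide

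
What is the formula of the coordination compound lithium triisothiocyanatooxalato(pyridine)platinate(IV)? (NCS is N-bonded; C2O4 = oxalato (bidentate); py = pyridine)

Li[Pt(C2O4)(NCS)3(py)]

Ligands: 3 isothiocyanato (NCS, -1), 1 oxalato (C2O4, -2), 1 pyridine (py, neutral). Ligand charge sum = -5.
With Pt in oxidation state +4, the complex ion is [Pt...]^1−.
Charge balance with lithium (+1) requires 1 complex ion per 1 lithium.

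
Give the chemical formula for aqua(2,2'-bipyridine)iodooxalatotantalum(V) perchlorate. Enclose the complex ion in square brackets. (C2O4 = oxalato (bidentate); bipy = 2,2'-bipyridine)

[Ta(bipy)(C2O4)(H2O)I](ClO4)2

Ligands: 1 iodo (I, -1), 1 oxalato (C2O4, -2), 1 aqua (H2O, neutral), 1 2,2'-bipyridine (bipy, neutral). Ligand charge sum = -3.
With Ta in oxidation state +5, the complex ion is [Ta...]^2+.
Charge balance with perchlorate (-1) requires 1 complex ion per 2 perchlorate.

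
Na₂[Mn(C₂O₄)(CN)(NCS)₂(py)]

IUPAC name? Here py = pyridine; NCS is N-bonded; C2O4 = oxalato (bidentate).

The 2 sodium counter-ions carry a total charge of +2, so each complex ion is 2−.
Ligand charges: 1×cyano (-1 each), 1×pyridine (neutral), 2×isothiocyanato (-1 each), 1×oxalato (-2 each); total -5. So Mn + (-5) = 2−, giving Mn = +3.
Ligands are named alphabetically: cyano before isothiocyanato before oxalato before pyridine.
The complex ion is anionic, so manganese takes the -ate form manganate(III).

sodium cyanodiisothiocyanatooxalato(pyridine)manganate(III)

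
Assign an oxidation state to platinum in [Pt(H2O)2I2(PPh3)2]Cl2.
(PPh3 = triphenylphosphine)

+4

2 chloride outside the brackets (-1 each) → the complex ion is 2+.
Ligand charges: 2×H2O neutral; 2×PPh3 neutral; 2×I = -2; sum -2.
Pt + (-2) = 2+ ⇒ Pt is +4.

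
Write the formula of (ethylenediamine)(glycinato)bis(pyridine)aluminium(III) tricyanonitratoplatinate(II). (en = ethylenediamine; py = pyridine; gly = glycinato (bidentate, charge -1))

Cation [Al…]: ligand charges -1, Al(III) ⇒ ion charge 2+.
Anion [Pt…]: ligand charges -4, Pt(II) ⇒ ion charge 2−.
One 2+ cation balances one 2− anion.

[Al(en)(gly)(py)2][Pt(CN)3(NO3)]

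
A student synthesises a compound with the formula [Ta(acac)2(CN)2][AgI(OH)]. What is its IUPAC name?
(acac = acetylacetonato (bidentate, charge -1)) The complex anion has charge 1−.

bis(acetylacetonato)dicyanotantalum(V) hydroxoiodoargentate(I)

Both ions are complex: the cation is named first with the plain metal name, the anion second with the -ate form; each ion's ligands are alphabetised independently.
The complex anion is given as 1−; its ligand charges sum to -2, so Ag = +1.
A 1:1 salt means the cation carries the equal and opposite charge, 1+.
Cation: ligand charges sum to -4; for the ion to be 1+, Ta = +5.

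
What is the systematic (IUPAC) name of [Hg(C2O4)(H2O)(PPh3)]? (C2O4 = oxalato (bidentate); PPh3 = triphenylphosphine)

There is no counter-ion, so the complex is neutral overall.
Ligand charges: 1×oxalato (-2 each), 1×triphenylphosphine (neutral), 1×aqua (neutral); total -2. So Hg + (-2) = 0, giving Hg = +2.
Ligands are named alphabetically: aqua before oxalato before triphenylphosphine.

aquaoxalato(triphenylphosphine)mercury(II)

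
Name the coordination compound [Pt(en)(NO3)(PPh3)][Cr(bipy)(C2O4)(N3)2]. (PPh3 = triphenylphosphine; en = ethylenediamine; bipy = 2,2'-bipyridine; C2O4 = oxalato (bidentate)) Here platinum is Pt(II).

Both ions are complex: the cation is named first with the plain metal name, the anion second with the -ate form; each ion's ligands are alphabetised independently.
Pt is given as +2; the cation's ligand charges sum to -1, so the complex cation is 1+.
A 1:1 salt means the anion carries the equal and opposite charge, 1−.
Anion: ligand charges sum to -4; for the ion to be 1−, Cr = +3.

(ethylenediamine)nitrato(triphenylphosphine)platinum(II) diazido(2,2'-bipyridine)oxalatochromate(III)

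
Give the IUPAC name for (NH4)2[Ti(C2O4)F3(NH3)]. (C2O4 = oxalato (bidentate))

The 2 ammonium counter-ions carry a total charge of +2, so each complex ion is 2−.
Ligand charges: 1×oxalato (-2 each), 1×ammine (neutral), 3×fluoro (-1 each); total -5. So Ti + (-5) = 2−, giving Ti = +3.
Ligands are named alphabetically: ammine before fluoro before oxalato.
The complex ion is anionic, so titanium takes the -ate form titanate(III).

ammonium amminetrifluorooxalatotitanate(III)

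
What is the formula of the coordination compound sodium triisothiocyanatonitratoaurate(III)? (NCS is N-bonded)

Ligands: 1 nitrato (NO3, -1), 3 isothiocyanato (NCS, -1). Ligand charge sum = -4.
Charge balance with sodium (+1) requires 1 complex ion per 1 sodium.

Na[Au(NCS)3(NO3)]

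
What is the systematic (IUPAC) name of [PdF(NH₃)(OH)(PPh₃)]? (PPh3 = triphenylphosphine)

amminefluorohydroxo(triphenylphosphine)palladium(II)

There is no counter-ion, so the complex is neutral overall.
Ligand charges: 1×triphenylphosphine (neutral), 1×fluoro (-1 each), 1×hydroxo (-1 each), 1×ammine (neutral); total -2. So Pd + (-2) = 0, giving Pd = +2.
Ligands are named alphabetically: ammine before fluoro before hydroxo before triphenylphosphine.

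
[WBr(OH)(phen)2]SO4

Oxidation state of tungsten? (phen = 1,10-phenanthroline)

1 sulfate outside the brackets (-2 each) → the complex ion is 2+.
Ligand charges: 2×phen neutral; 1×Br = -1; 1×OH = -1; sum -2.
W + (-2) = 2+ ⇒ W is +4.

+4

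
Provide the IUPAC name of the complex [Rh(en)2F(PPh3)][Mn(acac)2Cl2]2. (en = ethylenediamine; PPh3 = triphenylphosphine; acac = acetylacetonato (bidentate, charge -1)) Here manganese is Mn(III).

bis(ethylenediamine)fluoro(triphenylphosphine)rhodium(III) bis(acetylacetonato)dichloromanganate(III)

Mn is given as +3; the anion's ligand charges sum to -4, so the complex anion is 1−.
With 2 anions per cation, the cation must be 2×1 = 2+.
Cation: ligand charges sum to -1; for the ion to be 2+, Rh = +3.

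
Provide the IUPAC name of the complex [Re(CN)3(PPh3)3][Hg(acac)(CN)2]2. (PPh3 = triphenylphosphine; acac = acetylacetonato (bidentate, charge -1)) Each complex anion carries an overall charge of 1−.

Both ions are complex: the cation is named first with the plain metal name, the anion second with the -ate form; each ion's ligands are alphabetised independently.
The complex anion is given as 1−; its ligand charges sum to -3, so Hg = +2.
With 2 anions per cation, the cation must be 2×1 = 2+.
Cation: ligand charges sum to -3; for the ion to be 2+, Re = +5.

tricyanotris(triphenylphosphine)rhenium(V) (acetylacetonato)dicyanomercurate(II)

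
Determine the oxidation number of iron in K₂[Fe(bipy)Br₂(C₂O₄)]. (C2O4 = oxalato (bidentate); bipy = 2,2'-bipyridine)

+2

2 potassium outside the brackets (+1 each) → the complex ion is 2−.
Ligand charges: 1×C2O4 = -2; 2×Br = -2; 1×bipy neutral; sum -4.
Fe + (-4) = 2− ⇒ Fe is +2.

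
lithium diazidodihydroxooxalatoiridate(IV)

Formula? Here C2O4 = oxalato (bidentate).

Ligands: 2 hydroxo (OH, -1), 1 oxalato (C2O4, -2), 2 azido (N3, -1). Ligand charge sum = -6.
With Ir in oxidation state +4, the complex ion is [Ir...]^2−.
Charge balance with lithium (+1) requires 1 complex ion per 2 lithium.

Li2[Ir(C2O4)(N3)2(OH)2]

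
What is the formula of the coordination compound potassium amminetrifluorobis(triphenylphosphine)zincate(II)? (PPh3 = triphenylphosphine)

K[ZnF3(NH3)(PPh3)2]

Ligands: 1 ammine (NH3, neutral), 2 triphenylphosphine (PPh3, neutral), 3 fluoro (F, -1). Ligand charge sum = -3.
With Zn in oxidation state +2, the complex ion is [Zn...]^1−.
Charge balance with potassium (+1) requires 1 complex ion per 1 potassium.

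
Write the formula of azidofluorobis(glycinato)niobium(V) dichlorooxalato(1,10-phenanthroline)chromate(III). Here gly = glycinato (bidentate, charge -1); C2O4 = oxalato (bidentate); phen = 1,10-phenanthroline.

[NbF(gly)2(N3)][Cr(C2O4)Cl2(phen)]

Cation [Nb…]: ligand charges -4, Nb(V) ⇒ ion charge 1+.
Anion [Cr…]: ligand charges -4, Cr(III) ⇒ ion charge 1−.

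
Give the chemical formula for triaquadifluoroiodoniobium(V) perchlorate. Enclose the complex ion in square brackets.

[NbF2(H2O)3I](ClO4)2

Ligands: 3 aqua (H2O, neutral), 1 iodo (I, -1), 2 fluoro (F, -1). Ligand charge sum = -3.
Charge balance with perchlorate (-1) requires 1 complex ion per 2 perchlorate.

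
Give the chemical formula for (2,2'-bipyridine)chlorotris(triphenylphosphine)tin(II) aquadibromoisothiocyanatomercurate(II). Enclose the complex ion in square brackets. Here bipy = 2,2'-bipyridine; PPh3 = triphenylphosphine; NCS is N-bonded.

Cation [Sn…]: ligand charges -1, Sn(II) ⇒ ion charge 1+.
Anion [Hg…]: ligand charges -3, Hg(II) ⇒ ion charge 1−.
One 1+ cation balances one 1− anion.

[Sn(bipy)Cl(PPh3)3][HgBr2(H2O)(NCS)]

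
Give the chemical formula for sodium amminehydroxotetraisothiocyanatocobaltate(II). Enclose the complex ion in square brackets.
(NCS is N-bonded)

Na3[Co(NCS)4(NH3)(OH)]

Ligands: 1 hydroxo (OH, -1), 1 ammine (NH3, neutral), 4 isothiocyanato (NCS, -1). Ligand charge sum = -5.
With Co in oxidation state +2, the complex ion is [Co...]^3−.
Charge balance with sodium (+1) requires 1 complex ion per 3 sodium.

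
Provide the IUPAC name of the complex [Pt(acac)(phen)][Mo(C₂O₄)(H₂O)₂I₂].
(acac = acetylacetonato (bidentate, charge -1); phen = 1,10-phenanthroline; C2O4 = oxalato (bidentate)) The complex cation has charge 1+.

(acetylacetonato)(1,10-phenanthroline)platinum(II) diaquadiiodooxalatomolybdate(III)

Both ions are complex: the cation is named first with the plain metal name, the anion second with the -ate form; each ion's ligands are alphabetised independently.
The complex cation is given as 1+; its ligand charges sum to -1, so Pt = +2.
A 1:1 salt means the anion carries the equal and opposite charge, 1−.
Anion: ligand charges sum to -4; for the ion to be 1−, Mo = +3.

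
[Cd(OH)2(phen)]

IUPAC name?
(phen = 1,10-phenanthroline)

dihydroxo(1,10-phenanthroline)cadmium(II)

There is no counter-ion, so the complex is neutral overall.
Ligand charges: 2×hydroxo (-1 each), 1×1,10-phenanthroline (neutral); total -2. So Cd + (-2) = 0, giving Cd = +2.
Ligands are named alphabetically: hydroxo before phenanthroline.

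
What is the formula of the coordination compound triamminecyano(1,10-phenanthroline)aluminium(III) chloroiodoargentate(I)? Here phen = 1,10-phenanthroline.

Cation [Al…]: ligand charges -1, Al(III) ⇒ ion charge 2+.
Anion [Ag…]: ligand charges -2, Ag(I) ⇒ ion charge 1−.

[Al(CN)(NH3)3(phen)][AgClI]2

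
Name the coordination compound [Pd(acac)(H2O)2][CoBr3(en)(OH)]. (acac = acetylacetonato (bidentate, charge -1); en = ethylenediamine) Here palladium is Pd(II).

(acetylacetonato)diaquapalladium(II) tribromo(ethylenediamine)hydroxocobaltate(III)

Pd is given as +2; the cation's ligand charges sum to -1, so the complex cation is 1+.
A 1:1 salt means the anion carries the equal and opposite charge, 1−.
Anion: ligand charges sum to -4; for the ion to be 1−, Co = +3.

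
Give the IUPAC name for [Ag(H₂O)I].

There is no counter-ion, so the complex is neutral overall.
Ligand charges: 1×aqua (neutral), 1×iodo (-1 each); total -1. So Ag + (-1) = 0, giving Ag = +1.
Ligands are named alphabetically: aqua before iodo.

aquaiodosilver(I)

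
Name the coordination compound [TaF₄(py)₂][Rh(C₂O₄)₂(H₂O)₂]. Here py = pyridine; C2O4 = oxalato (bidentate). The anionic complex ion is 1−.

tetrafluorobis(pyridine)tantalum(V) diaquadioxalatorhodate(III)

The complex anion is given as 1−; its ligand charges sum to -4, so Rh = +3.
A 1:1 salt means the cation carries the equal and opposite charge, 1+.
Cation: ligand charges sum to -4; for the ion to be 1+, Ta = +5.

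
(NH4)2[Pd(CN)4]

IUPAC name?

ammonium tetracyanopalladate(II)

The 2 ammonium counter-ions carry a total charge of +2, so each complex ion is 2−.
Ligand charges: 4×cyano (-1 each); total -4. So Pd + (-4) = 2−, giving Pd = +2.
The complex ion is anionic, so palladium takes the -ate form palladate(II).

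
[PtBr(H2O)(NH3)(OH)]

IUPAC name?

There is no counter-ion, so the complex is neutral overall.
Ligand charges: 1×bromo (-1 each), 1×hydroxo (-1 each), 1×aqua (neutral), 1×ammine (neutral); total -2. So Pt + (-2) = 0, giving Pt = +2.
Ligands are named alphabetically: ammine before aqua before bromo before hydroxo.

ammineaquabromohydroxoplatinum(II)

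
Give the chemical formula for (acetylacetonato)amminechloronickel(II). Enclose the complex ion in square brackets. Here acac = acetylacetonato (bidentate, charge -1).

Ligands: 1 ammine (NH3, neutral), 1 chloro (Cl, -1), 1 acetylacetonato (acac, -1). Ligand charge sum = -2.
With Ni in oxidation state +2, the complex ion is [Ni...].

[Ni(acac)Cl(NH3)]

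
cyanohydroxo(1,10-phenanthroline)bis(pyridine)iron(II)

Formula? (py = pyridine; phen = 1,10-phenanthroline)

[Fe(CN)(OH)(phen)(py)2]

Ligands: 1 cyano (CN, -1), 2 pyridine (py, neutral), 1 1,10-phenanthroline (phen, neutral), 1 hydroxo (OH, -1). Ligand charge sum = -2.
With Fe in oxidation state +2, the complex ion is [Fe...].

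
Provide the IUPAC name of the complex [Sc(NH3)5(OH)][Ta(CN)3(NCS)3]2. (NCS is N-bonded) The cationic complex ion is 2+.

Both ions are complex: the cation is named first with the plain metal name, the anion second with the -ate form; each ion's ligands are alphabetised independently.
The complex cation is given as 2+; its ligand charges sum to -1, so Sc = +3.
With 2 anions per cation, each anion must be 2/2 = 1−.
Anion: ligand charges sum to -6; for the ion to be 1−, Ta = +5.

pentaamminehydroxoscandium(III) tricyanotriisothiocyanatotantalate(V)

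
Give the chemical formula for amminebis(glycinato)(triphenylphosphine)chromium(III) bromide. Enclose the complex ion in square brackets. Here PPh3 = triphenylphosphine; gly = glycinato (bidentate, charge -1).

Ligands: 1 triphenylphosphine (PPh3, neutral), 2 glycinato (gly, -1), 1 ammine (NH3, neutral). Ligand charge sum = -2.
With Cr in oxidation state +3, the complex ion is [Cr...]^1+.
Charge balance with bromide (-1) requires 1 complex ion per 1 bromide.

[Cr(gly)2(NH3)(PPh3)]Br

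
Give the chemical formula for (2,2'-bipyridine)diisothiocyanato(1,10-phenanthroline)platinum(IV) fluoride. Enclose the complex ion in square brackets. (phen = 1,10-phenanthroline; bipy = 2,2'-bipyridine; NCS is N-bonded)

[Pt(bipy)(NCS)2(phen)]F2

Ligands: 1 1,10-phenanthroline (phen, neutral), 1 2,2'-bipyridine (bipy, neutral), 2 isothiocyanato (NCS, -1). Ligand charge sum = -2.
Charge balance with fluoride (-1) requires 1 complex ion per 2 fluoride.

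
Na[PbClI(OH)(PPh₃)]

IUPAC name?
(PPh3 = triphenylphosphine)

sodium chlorohydroxoiodo(triphenylphosphine)plumbate(II)

The 1 sodium counter-ion carries a total charge of +1, so each complex ion is 1−.
Ligand charges: 1×triphenylphosphine (neutral), 1×chloro (-1 each), 1×hydroxo (-1 each), 1×iodo (-1 each); total -3. So Pb + (-3) = 1−, giving Pb = +2.
Ligands are named alphabetically: chloro before hydroxo before iodo before triphenylphosphine.
The complex ion is anionic, so lead takes the -ate form plumbate(II).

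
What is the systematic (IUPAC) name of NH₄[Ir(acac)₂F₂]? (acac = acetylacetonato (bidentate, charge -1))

ammonium bis(acetylacetonato)difluoroiridate(III)

The 1 ammonium counter-ion carries a total charge of +1, so each complex ion is 1−.
Ligand charges: 2×acetylacetonato (-1 each), 2×fluoro (-1 each); total -4. So Ir + (-4) = 1−, giving Ir = +3.
Ligands are named alphabetically: acetylacetonato before fluoro.
The complex ion is anionic, so iridium takes the -ate form iridate(III).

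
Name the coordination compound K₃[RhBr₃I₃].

The 3 potassium counter-ions carry a total charge of +3, so each complex ion is 3−.
Ligand charges: 3×bromo (-1 each), 3×iodo (-1 each); total -6. So Rh + (-6) = 3−, giving Rh = +3.
Ligands are named alphabetically: bromo before iodo.
The complex ion is anionic, so rhodium takes the -ate form rhodate(III).

potassium tribromotriiodorhodate(III)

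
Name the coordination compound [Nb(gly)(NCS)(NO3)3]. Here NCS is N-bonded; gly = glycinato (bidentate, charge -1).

(glycinato)isothiocyanatotrinitratoniobium(V)

There is no counter-ion, so the complex is neutral overall.
Ligand charges: 1×isothiocyanato (-1 each), 3×nitrato (-1 each), 1×glycinato (-1 each); total -5. So Nb + (-5) = 0, giving Nb = +5.
Ligands are named alphabetically: glycinato before isothiocyanato before nitrato.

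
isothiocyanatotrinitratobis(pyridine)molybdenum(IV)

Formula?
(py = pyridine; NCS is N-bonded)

[Mo(NCS)(NO3)3(py)2]

Ligands: 2 pyridine (py, neutral), 3 nitrato (NO3, -1), 1 isothiocyanato (NCS, -1). Ligand charge sum = -4.
With Mo in oxidation state +4, the complex ion is [Mo...].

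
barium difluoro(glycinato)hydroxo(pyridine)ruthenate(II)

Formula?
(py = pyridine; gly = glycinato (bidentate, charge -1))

Ligands: 1 pyridine (py, neutral), 2 fluoro (F, -1), 1 glycinato (gly, -1), 1 hydroxo (OH, -1). Ligand charge sum = -4.
With Ru in oxidation state +2, the complex ion is [Ru...]^2−.
Charge balance with barium (+2) requires 1 complex ion per 1 barium.

Ba[RuF2(gly)(OH)(py)]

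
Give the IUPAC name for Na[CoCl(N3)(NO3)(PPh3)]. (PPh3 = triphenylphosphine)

sodium azidochloronitrato(triphenylphosphine)cobaltate(II)

The 1 sodium counter-ion carries a total charge of +1, so each complex ion is 1−.
Ligand charges: 1×nitrato (-1 each), 1×chloro (-1 each), 1×azido (-1 each), 1×triphenylphosphine (neutral); total -3. So Co + (-3) = 1−, giving Co = +2.
Ligands are named alphabetically: azido before chloro before nitrato before triphenylphosphine.
The complex ion is anionic, so cobalt takes the -ate form cobaltate(II).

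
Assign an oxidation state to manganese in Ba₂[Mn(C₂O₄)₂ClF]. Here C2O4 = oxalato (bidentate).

2 barium outside the brackets (+2 each) → the complex ion is 4−.
Ligand charges: 2×C2O4 = -4; 1×Cl = -1; 1×F = -1; sum -6.
Mn + (-6) = 4− ⇒ Mn is +2.

+2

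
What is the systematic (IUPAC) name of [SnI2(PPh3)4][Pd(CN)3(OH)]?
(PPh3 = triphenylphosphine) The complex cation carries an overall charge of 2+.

diiodotetrakis(triphenylphosphine)tin(IV) tricyanohydroxopalladate(II)

Both ions are complex: the cation is named first with the plain metal name, the anion second with the -ate form; each ion's ligands are alphabetised independently.
The complex cation is given as 2+; its ligand charges sum to -2, so Sn = +4.
A 1:1 salt means the anion carries the equal and opposite charge, 2−.
Anion: ligand charges sum to -4; for the ion to be 2−, Pd = +2.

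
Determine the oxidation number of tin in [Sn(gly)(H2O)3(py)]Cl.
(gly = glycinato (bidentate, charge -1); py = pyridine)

+2

1 chloride outside the brackets (-1 each) → the complex ion is 1+.
Ligand charges: 1×gly = -1; 3×H2O neutral; 1×py neutral; sum -1.
Sn + (-1) = 1+ ⇒ Sn is +2.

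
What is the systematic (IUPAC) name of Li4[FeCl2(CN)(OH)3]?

The 4 lithium counter-ions carry a total charge of +4, so each complex ion is 4−.
Ligand charges: 3×hydroxo (-1 each), 2×chloro (-1 each), 1×cyano (-1 each); total -6. So Fe + (-6) = 4−, giving Fe = +2.
The complex ion is anionic, so iron takes the -ate form ferrate(II).

lithium dichlorocyanotrihydroxoferrate(II)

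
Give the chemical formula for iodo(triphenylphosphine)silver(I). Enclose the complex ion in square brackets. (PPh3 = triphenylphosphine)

Ligands: 1 triphenylphosphine (PPh3, neutral), 1 iodo (I, -1). Ligand charge sum = -1.
With Ag in oxidation state +1, the complex ion is [Ag...].

[AgI(PPh3)]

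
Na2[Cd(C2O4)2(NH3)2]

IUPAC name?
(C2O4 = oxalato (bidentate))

The 2 sodium counter-ions carry a total charge of +2, so each complex ion is 2−.
Ligand charges: 2×oxalato (-2 each), 2×ammine (neutral); total -4. So Cd + (-4) = 2−, giving Cd = +2.
Ligands are named alphabetically: ammine before oxalato.
The complex ion is anionic, so cadmium takes the -ate form cadmate(II).

sodium diamminedioxalatocadmate(II)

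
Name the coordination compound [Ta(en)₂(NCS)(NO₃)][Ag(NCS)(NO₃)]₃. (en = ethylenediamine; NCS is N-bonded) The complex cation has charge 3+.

bis(ethylenediamine)isothiocyanatonitratotantalum(V) isothiocyanatonitratoargentate(I)

Both ions are complex: the cation is named first with the plain metal name, the anion second with the -ate form; each ion's ligands are alphabetised independently.
The complex cation is given as 3+; its ligand charges sum to -2, so Ta = +5.
With 3 anions per cation, each anion must be 3/3 = 1−.
Anion: ligand charges sum to -2; for the ion to be 1−, Ag = +1.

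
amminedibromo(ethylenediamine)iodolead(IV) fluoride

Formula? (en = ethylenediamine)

[PbBr2(en)I(NH3)]F

Ligands: 2 bromo (Br, -1), 1 iodo (I, -1), 1 ammine (NH3, neutral), 1 ethylenediamine (en, neutral). Ligand charge sum = -3.
With Pb in oxidation state +4, the complex ion is [Pb...]^1+.
Charge balance with fluoride (-1) requires 1 complex ion per 1 fluoride.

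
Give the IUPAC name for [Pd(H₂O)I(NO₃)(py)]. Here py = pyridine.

There is no counter-ion, so the complex is neutral overall.
Ligand charges: 1×iodo (-1 each), 1×nitrato (-1 each), 1×pyridine (neutral), 1×aqua (neutral); total -2. So Pd + (-2) = 0, giving Pd = +2.
Ligands are named alphabetically: aqua before iodo before nitrato before pyridine.

aquaiodonitrato(pyridine)palladium(II)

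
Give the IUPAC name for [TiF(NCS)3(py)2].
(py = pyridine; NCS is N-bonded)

fluorotriisothiocyanatobis(pyridine)titanium(IV)

There is no counter-ion, so the complex is neutral overall.
Ligand charges: 1×fluoro (-1 each), 2×pyridine (neutral), 3×isothiocyanato (-1 each); total -4. So Ti + (-4) = 0, giving Ti = +4.
Ligands are named alphabetically: fluoro before isothiocyanato before pyridine.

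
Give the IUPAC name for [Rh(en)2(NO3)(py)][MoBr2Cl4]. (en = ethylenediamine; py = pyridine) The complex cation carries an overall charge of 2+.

bis(ethylenediamine)nitrato(pyridine)rhodium(III) dibromotetrachloromolybdate(IV)

Both ions are complex: the cation is named first with the plain metal name, the anion second with the -ate form; each ion's ligands are alphabetised independently.
The complex cation is given as 2+; its ligand charges sum to -1, so Rh = +3.
A 1:1 salt means the anion carries the equal and opposite charge, 2−.
Anion: ligand charges sum to -6; for the ion to be 2−, Mo = +4.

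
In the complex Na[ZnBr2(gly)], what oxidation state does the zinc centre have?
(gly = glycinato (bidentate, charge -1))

1 sodium outside the brackets (+1 each) → the complex ion is 1−.
Ligand charges: 2×Br = -2; 1×gly = -1; sum -3.
Zn + (-3) = 1− ⇒ Zn is +2.

+2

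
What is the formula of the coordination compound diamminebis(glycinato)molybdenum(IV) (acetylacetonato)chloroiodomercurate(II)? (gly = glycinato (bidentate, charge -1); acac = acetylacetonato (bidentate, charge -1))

[Mo(gly)2(NH3)2][Hg(acac)ClI]2

Cation [Mo…]: ligand charges -2, Mo(IV) ⇒ ion charge 2+.
Anion [Hg…]: ligand charges -3, Hg(II) ⇒ ion charge 1−.
One 2+ cation requires 2 of the 1− anion.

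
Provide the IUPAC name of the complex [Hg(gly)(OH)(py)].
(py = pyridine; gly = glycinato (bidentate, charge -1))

(glycinato)hydroxo(pyridine)mercury(II)

There is no counter-ion, so the complex is neutral overall.
Ligand charges: 1×pyridine (neutral), 1×glycinato (-1 each), 1×hydroxo (-1 each); total -2. So Hg + (-2) = 0, giving Hg = +2.
Ligands are named alphabetically: glycinato before hydroxo before pyridine.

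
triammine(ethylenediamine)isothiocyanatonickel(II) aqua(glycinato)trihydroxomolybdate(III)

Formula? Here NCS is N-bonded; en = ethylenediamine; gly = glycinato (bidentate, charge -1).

[Ni(en)(NCS)(NH3)3][Mo(gly)(H2O)(OH)3]

Cation [Ni…]: ligand charges -1, Ni(II) ⇒ ion charge 1+.
Anion [Mo…]: ligand charges -4, Mo(III) ⇒ ion charge 1−.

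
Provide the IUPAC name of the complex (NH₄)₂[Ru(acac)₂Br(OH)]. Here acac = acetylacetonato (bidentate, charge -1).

The 2 ammonium counter-ions carry a total charge of +2, so each complex ion is 2−.
Ligand charges: 1×bromo (-1 each), 1×hydroxo (-1 each), 2×acetylacetonato (-1 each); total -4. So Ru + (-4) = 2−, giving Ru = +2.
Ligands are named alphabetically: acetylacetonato before bromo before hydroxo.
The complex ion is anionic, so ruthenium takes the -ate form ruthenate(II).

ammonium bis(acetylacetonato)bromohydroxoruthenate(II)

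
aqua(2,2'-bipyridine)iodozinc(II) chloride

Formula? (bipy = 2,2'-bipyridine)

[Zn(bipy)(H2O)I]Cl

Ligands: 1 aqua (H2O, neutral), 1 2,2'-bipyridine (bipy, neutral), 1 iodo (I, -1). Ligand charge sum = -1.
With Zn in oxidation state +2, the complex ion is [Zn...]^1+.
Charge balance with chloride (-1) requires 1 complex ion per 1 chloride.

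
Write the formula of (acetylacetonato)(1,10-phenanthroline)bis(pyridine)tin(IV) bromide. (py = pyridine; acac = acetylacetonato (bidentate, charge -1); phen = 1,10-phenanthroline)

[Sn(acac)(phen)(py)2]Br3

Ligands: 2 pyridine (py, neutral), 1 acetylacetonato (acac, -1), 1 1,10-phenanthroline (phen, neutral). Ligand charge sum = -1.
Charge balance with bromide (-1) requires 1 complex ion per 3 bromide.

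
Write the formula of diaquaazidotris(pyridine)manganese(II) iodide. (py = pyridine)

Ligands: 3 pyridine (py, neutral), 1 azido (N3, -1), 2 aqua (H2O, neutral). Ligand charge sum = -1.
Charge balance with iodide (-1) requires 1 complex ion per 1 iodide.

[Mn(H2O)2(N3)(py)3]I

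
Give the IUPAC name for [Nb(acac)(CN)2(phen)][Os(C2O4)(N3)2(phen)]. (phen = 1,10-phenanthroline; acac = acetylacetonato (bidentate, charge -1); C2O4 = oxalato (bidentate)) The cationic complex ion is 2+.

Both ions are complex: the cation is named first with the plain metal name, the anion second with the -ate form; each ion's ligands are alphabetised independently.
The complex cation is given as 2+; its ligand charges sum to -3, so Nb = +5.
A 1:1 salt means the anion carries the equal and opposite charge, 2−.
Anion: ligand charges sum to -4; for the ion to be 2−, Os = +2.

(acetylacetonato)dicyano(1,10-phenanthroline)niobium(V) diazidooxalato(1,10-phenanthroline)osmate(II)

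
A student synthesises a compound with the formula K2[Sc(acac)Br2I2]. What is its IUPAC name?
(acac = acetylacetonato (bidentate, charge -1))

potassium (acetylacetonato)dibromodiiodoscandate(III)

The 2 potassium counter-ions carry a total charge of +2, so each complex ion is 2−.
Ligand charges: 2×bromo (-1 each), 2×iodo (-1 each), 1×acetylacetonato (-1 each); total -5. So Sc + (-5) = 2−, giving Sc = +3.
The complex ion is anionic, so scandium takes the -ate form scandate(III).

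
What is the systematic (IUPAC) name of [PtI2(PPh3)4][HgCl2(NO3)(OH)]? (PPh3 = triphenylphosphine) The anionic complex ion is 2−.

diiodotetrakis(triphenylphosphine)platinum(IV) dichlorohydroxonitratomercurate(II)

Both ions are complex: the cation is named first with the plain metal name, the anion second with the -ate form; each ion's ligands are alphabetised independently.
The complex anion is given as 2−; its ligand charges sum to -4, so Hg = +2.
A 1:1 salt means the cation carries the equal and opposite charge, 2+.
Cation: ligand charges sum to -2; for the ion to be 2+, Pt = +4.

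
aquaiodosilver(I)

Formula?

Ligands: 1 iodo (I, -1), 1 aqua (H2O, neutral). Ligand charge sum = -1.
With Ag in oxidation state +1, the complex ion is [Ag...].

[Ag(H2O)I]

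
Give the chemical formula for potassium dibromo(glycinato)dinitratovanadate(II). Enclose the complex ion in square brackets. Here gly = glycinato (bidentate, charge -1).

K3[VBr2(gly)(NO3)2]

Ligands: 1 glycinato (gly, -1), 2 bromo (Br, -1), 2 nitrato (NO3, -1). Ligand charge sum = -5.
Charge balance with potassium (+1) requires 1 complex ion per 3 potassium.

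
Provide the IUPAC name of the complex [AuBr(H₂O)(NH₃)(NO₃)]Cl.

ammineaquabromonitratogold(III) chloride

The 1 chloride counter-ion carries a total charge of -1, so each complex ion is 1+.
Ligand charges: 1×nitrato (-1 each), 1×ammine (neutral), 1×bromo (-1 each), 1×aqua (neutral); total -2. So Au + (-2) = 1+, giving Au = +3.
Ligands are named alphabetically: ammine before aqua before bromo before nitrato.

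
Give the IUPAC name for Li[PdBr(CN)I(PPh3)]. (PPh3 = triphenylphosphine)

lithium bromocyanoiodo(triphenylphosphine)palladate(II)

The 1 lithium counter-ion carries a total charge of +1, so each complex ion is 1−.
Ligand charges: 1×cyano (-1 each), 1×iodo (-1 each), 1×bromo (-1 each), 1×triphenylphosphine (neutral); total -3. So Pd + (-3) = 1−, giving Pd = +2.
Ligands are named alphabetically: bromo before cyano before iodo before triphenylphosphine.
The complex ion is anionic, so palladium takes the -ate form palladate(II).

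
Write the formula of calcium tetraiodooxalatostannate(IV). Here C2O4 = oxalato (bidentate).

Ca[Sn(C2O4)I4]

Ligands: 1 oxalato (C2O4, -2), 4 iodo (I, -1). Ligand charge sum = -6.
Charge balance with calcium (+2) requires 1 complex ion per 1 calcium.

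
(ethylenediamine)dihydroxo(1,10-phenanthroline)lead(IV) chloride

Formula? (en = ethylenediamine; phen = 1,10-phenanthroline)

Ligands: 1 ethylenediamine (en, neutral), 2 hydroxo (OH, -1), 1 1,10-phenanthroline (phen, neutral). Ligand charge sum = -2.
Charge balance with chloride (-1) requires 1 complex ion per 2 chloride.

[Pb(en)(OH)2(phen)]Cl2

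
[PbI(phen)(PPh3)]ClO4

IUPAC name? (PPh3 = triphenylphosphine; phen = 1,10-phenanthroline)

The 1 perchlorate counter-ion carries a total charge of -1, so each complex ion is 1+.
Ligand charges: 1×triphenylphosphine (neutral), 1×iodo (-1 each), 1×1,10-phenanthroline (neutral); total -1. So Pb + (-1) = 1+, giving Pb = +2.
Ligands are named alphabetically: iodo before phenanthroline before triphenylphosphine.

iodo(1,10-phenanthroline)(triphenylphosphine)lead(II) perchlorate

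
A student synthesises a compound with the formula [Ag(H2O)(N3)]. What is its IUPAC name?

aquaazidosilver(I)

There is no counter-ion, so the complex is neutral overall.
Ligand charges: 1×azido (-1 each), 1×aqua (neutral); total -1. So Ag + (-1) = 0, giving Ag = +1.
Ligands are named alphabetically: aqua before azido.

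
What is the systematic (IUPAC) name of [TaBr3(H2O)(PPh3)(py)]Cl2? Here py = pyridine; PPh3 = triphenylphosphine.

The 2 chloride counter-ions carry a total charge of -2, so each complex ion is 2+.
Ligand charges: 1×pyridine (neutral), 1×triphenylphosphine (neutral), 1×aqua (neutral), 3×bromo (-1 each); total -3. So Ta + (-3) = 2+, giving Ta = +5.
Ligands are named alphabetically: aqua before bromo before pyridine before triphenylphosphine.

aquatribromo(pyridine)(triphenylphosphine)tantalum(V) chloride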